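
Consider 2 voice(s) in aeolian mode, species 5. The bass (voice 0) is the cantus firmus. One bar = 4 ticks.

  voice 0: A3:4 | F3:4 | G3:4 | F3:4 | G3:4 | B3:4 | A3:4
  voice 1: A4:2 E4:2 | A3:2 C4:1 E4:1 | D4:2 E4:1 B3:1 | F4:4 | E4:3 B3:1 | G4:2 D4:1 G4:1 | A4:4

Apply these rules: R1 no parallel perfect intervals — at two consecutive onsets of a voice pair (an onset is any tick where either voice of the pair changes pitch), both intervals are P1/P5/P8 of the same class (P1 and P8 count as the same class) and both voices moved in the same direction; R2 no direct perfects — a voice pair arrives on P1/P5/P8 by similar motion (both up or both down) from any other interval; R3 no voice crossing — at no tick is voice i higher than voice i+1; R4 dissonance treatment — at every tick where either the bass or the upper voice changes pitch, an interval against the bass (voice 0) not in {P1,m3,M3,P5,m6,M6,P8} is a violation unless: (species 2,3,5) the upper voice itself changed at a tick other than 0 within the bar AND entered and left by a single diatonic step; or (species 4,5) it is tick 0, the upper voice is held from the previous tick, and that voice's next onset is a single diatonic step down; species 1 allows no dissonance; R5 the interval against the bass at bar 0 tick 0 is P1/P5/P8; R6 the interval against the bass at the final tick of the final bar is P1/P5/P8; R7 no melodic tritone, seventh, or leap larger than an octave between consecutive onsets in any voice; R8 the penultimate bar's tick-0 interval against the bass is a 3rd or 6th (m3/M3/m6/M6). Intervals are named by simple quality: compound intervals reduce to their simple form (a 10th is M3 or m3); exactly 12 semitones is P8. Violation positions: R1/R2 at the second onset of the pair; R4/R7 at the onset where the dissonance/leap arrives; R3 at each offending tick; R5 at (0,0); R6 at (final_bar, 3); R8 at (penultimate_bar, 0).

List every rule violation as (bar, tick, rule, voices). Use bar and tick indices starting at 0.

(1, 3, R4, (0, 1))
(3, 0, R7, (1,))

bar 0: v0=A3 v1=A4 downbeat P8
bar 1: v0=F3 v1=A3 downbeat M3
bar 2: v0=G3 v1=D4 downbeat P5
bar 3: v0=F3 v1=F4 downbeat P8
bar 4: v0=G3 v1=E4 downbeat M6
bar 5: v0=B3 v1=G4 downbeat m6
bar 6: v0=A3 v1=A4 downbeat P8
  -> R4 @ bar 1 tick 3 v(0, 1): F3/E4 M7 untreated
  -> R7 @ bar 3 tick 0 v(1,): B3->F4 leap 6st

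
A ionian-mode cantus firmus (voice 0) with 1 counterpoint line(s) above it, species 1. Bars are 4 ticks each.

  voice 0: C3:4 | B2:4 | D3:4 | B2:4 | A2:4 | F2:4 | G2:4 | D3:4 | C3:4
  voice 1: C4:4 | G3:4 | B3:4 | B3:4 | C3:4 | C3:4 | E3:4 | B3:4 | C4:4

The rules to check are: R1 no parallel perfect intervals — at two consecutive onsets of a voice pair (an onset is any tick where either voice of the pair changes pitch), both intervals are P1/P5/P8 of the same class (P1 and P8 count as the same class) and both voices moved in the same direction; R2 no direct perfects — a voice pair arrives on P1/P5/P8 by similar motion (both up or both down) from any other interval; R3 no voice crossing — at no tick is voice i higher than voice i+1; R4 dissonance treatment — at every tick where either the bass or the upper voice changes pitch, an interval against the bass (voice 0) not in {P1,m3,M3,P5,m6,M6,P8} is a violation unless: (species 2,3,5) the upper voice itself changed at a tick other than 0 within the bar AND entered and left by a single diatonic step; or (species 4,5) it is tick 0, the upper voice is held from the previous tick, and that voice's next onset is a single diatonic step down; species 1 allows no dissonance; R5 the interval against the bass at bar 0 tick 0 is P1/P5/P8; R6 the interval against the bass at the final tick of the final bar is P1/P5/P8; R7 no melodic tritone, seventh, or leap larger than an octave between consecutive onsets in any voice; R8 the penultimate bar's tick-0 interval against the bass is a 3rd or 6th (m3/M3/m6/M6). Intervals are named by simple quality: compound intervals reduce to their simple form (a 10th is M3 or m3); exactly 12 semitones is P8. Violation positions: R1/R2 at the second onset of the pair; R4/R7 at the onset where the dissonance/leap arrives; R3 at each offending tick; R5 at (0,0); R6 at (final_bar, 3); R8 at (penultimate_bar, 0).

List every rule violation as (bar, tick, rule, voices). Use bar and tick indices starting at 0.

bar 0: v0=C3 v1=C4 downbeat P8
bar 1: v0=B2 v1=G3 downbeat m6
bar 2: v0=D3 v1=B3 downbeat M6
bar 3: v0=B2 v1=B3 downbeat P8
bar 4: v0=A2 v1=C3 downbeat m3
bar 5: v0=F2 v1=C3 downbeat P5
bar 6: v0=G2 v1=E3 downbeat M6
bar 7: v0=D3 v1=B3 downbeat M6
bar 8: v0=C3 v1=C4 downbeat P8
  -> R7 @ bar 4 tick 0 v(1,): B3->C3 leap 11st

(4, 0, R7, (1,))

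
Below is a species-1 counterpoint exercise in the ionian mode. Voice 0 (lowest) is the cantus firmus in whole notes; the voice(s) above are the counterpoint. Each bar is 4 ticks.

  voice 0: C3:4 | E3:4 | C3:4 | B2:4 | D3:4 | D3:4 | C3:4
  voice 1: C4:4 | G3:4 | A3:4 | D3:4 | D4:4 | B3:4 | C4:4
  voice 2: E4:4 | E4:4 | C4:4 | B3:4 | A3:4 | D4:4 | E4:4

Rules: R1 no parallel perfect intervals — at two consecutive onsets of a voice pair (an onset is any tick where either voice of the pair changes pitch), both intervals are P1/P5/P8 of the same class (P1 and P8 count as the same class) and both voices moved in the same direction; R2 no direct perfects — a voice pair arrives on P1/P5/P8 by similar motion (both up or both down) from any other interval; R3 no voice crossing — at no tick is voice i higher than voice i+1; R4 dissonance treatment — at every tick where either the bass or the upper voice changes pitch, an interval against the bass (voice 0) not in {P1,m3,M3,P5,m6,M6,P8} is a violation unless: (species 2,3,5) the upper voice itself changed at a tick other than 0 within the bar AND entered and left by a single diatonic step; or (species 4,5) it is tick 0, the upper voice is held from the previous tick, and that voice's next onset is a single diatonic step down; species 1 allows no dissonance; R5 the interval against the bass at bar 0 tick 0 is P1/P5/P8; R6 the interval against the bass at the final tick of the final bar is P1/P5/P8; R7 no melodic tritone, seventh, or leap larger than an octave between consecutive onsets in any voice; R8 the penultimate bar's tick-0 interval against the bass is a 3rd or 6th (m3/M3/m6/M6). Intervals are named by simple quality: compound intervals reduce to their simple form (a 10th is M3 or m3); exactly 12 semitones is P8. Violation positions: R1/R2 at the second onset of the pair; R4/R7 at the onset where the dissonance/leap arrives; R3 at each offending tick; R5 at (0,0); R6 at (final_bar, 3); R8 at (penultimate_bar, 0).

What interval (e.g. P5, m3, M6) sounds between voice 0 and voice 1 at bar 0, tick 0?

P8

voice 0=C3 voice 1=C4 -> P8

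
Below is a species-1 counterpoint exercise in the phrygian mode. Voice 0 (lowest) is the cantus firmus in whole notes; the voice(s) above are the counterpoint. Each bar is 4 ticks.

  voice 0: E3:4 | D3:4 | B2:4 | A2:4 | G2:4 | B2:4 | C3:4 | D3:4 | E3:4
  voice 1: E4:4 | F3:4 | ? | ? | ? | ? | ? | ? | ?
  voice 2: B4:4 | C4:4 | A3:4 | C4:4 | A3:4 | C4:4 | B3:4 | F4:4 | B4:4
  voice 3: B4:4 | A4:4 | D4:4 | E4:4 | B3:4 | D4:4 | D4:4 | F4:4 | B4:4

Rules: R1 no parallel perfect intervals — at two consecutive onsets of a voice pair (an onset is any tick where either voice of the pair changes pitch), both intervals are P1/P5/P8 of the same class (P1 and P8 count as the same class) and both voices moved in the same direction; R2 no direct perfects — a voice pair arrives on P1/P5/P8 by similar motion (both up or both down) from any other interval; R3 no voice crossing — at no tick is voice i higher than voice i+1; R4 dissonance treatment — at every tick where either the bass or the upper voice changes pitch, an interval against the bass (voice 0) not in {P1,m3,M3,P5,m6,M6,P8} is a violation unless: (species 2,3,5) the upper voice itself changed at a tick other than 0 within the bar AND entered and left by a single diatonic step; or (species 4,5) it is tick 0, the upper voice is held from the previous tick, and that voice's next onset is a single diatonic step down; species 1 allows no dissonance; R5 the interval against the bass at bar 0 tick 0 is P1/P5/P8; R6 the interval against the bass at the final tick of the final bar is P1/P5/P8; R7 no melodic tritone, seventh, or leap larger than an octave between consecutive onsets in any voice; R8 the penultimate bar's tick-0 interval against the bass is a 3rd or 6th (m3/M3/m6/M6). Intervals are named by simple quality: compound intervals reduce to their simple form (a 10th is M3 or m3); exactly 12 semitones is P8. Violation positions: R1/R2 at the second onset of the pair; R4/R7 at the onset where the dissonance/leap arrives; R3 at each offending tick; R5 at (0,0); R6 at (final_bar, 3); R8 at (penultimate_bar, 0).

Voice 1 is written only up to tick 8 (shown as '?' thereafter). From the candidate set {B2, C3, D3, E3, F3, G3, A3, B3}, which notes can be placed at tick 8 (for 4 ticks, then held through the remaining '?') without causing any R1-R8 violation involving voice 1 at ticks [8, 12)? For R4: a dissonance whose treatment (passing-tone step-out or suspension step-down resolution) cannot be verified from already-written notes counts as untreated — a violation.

{G3}

B2: violates R2,R7
C3: violates R4
D3: violates R1,R2
E3: violates R4
F3: violates R4
G3: legal
A3: violates R4
B3: violates R3,R7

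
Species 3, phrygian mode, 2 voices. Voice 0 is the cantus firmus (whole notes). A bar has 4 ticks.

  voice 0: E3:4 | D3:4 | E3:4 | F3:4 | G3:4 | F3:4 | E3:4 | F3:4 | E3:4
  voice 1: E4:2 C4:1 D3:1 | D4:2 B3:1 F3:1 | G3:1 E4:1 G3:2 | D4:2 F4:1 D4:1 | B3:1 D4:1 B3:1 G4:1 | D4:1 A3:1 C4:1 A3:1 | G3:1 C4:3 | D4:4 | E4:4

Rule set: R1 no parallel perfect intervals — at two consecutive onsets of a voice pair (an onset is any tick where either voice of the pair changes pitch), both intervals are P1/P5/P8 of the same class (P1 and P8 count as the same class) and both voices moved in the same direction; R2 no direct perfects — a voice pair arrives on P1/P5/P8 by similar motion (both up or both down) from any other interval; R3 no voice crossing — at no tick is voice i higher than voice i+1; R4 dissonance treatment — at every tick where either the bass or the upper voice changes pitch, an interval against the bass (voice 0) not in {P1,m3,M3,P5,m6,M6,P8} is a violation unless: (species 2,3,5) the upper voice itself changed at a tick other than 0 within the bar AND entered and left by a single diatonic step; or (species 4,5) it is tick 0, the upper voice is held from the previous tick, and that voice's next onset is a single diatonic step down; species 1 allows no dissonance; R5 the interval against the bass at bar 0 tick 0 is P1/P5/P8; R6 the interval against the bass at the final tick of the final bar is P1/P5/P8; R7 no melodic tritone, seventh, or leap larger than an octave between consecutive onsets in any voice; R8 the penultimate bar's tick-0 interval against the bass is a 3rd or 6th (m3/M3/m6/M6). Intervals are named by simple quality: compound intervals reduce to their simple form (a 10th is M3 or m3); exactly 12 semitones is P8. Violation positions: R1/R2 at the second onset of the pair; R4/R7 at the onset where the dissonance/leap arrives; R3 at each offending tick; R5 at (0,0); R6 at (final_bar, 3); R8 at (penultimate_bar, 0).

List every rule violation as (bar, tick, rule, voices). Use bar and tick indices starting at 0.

(0, 3, R3, (0, 1))
(0, 3, R4, (0, 1))
(0, 3, R7, (1,))
(1, 3, R7, (1,))

bar 0: v0=E3 v1=E4 downbeat P8
bar 1: v0=D3 v1=D4 downbeat P8
bar 2: v0=E3 v1=G3 downbeat m3
bar 3: v0=F3 v1=D4 downbeat M6
bar 4: v0=G3 v1=B3 downbeat M3
bar 5: v0=F3 v1=D4 downbeat M6
bar 6: v0=E3 v1=G3 downbeat m3
bar 7: v0=F3 v1=D4 downbeat M6
bar 8: v0=E3 v1=E4 downbeat P8
  -> R3 @ bar 0 tick 3 v(0, 1): E3 above D3
  -> R4 @ bar 0 tick 3 v(0, 1): E3/D3 M2 untreated
  -> R7 @ bar 0 tick 3 v(1,): C4->D3 leap 10st
  -> R7 @ bar 1 tick 3 v(1,): B3->F3 leap 6st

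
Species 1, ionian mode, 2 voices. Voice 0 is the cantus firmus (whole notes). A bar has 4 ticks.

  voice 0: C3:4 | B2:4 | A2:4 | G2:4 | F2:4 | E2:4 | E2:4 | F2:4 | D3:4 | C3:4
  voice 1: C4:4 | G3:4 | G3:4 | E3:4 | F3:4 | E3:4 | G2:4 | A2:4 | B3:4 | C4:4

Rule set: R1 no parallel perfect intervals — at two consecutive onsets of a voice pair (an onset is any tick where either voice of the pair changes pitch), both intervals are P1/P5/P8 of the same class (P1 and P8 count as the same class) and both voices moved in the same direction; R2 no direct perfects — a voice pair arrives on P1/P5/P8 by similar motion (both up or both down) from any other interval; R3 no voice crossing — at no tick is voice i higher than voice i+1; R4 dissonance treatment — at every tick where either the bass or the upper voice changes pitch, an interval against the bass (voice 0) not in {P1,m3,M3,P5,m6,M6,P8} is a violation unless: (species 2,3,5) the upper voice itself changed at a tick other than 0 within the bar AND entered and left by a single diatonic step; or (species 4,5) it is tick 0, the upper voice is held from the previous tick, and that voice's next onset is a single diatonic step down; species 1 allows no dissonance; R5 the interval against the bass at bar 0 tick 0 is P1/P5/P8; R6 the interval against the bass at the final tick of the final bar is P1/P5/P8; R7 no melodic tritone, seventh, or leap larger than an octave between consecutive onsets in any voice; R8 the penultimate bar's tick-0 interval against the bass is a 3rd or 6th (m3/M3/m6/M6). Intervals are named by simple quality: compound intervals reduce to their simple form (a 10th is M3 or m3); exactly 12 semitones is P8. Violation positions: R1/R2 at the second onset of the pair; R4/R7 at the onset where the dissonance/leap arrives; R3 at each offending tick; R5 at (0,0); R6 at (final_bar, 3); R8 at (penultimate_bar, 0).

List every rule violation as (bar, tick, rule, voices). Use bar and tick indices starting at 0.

(2, 0, R4, (0, 1))
(5, 0, R1, (0, 1))
(8, 0, R7, (1,))

bar 0: v0=C3 v1=C4 downbeat P8
bar 1: v0=B2 v1=G3 downbeat m6
bar 2: v0=A2 v1=G3 downbeat m7
bar 3: v0=G2 v1=E3 downbeat M6
bar 4: v0=F2 v1=F3 downbeat P8
bar 5: v0=E2 v1=E3 downbeat P8
bar 6: v0=E2 v1=G2 downbeat m3
bar 7: v0=F2 v1=A2 downbeat M3
bar 8: v0=D3 v1=B3 downbeat M6
bar 9: v0=C3 v1=C4 downbeat P8
  -> R4 @ bar 2 tick 0 v(0, 1): A2/G3 m7 untreated
  -> R1 @ bar 5 tick 0 v(0, 1): F2/F3 P8 -> E2/E3 P8 similar
  -> R7 @ bar 8 tick 0 v(1,): A2->B3 leap 14st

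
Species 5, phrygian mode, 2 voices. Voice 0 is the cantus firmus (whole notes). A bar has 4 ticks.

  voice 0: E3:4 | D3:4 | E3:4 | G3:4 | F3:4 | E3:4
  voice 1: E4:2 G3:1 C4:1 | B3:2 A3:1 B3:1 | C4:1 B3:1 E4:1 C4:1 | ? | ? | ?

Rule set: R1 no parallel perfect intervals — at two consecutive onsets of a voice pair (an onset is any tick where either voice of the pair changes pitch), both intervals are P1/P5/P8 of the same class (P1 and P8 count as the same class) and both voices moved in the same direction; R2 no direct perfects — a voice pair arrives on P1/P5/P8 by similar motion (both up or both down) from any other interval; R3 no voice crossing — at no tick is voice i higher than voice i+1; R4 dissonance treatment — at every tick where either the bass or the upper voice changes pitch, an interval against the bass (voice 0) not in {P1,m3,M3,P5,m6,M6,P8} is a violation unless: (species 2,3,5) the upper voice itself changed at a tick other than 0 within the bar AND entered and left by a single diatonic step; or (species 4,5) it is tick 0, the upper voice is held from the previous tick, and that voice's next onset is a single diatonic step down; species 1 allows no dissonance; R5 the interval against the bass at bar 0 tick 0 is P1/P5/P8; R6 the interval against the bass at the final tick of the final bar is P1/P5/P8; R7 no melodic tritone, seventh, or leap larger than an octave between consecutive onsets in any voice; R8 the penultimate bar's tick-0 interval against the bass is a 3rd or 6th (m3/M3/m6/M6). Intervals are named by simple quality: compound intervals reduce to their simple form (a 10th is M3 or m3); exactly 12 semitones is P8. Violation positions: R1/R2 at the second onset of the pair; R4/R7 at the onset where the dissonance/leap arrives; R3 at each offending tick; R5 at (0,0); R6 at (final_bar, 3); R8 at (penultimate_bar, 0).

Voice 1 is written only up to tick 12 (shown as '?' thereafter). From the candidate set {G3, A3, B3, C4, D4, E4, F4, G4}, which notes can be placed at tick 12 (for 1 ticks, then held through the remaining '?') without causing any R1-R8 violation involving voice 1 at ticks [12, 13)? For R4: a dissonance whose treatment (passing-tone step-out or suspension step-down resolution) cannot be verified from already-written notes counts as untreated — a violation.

G3: legal
A3: violates R4
B3: legal
C4: violates R4
D4: violates R2
E4: legal
F4: violates R4
G4: violates R2

{B3, E4, G3}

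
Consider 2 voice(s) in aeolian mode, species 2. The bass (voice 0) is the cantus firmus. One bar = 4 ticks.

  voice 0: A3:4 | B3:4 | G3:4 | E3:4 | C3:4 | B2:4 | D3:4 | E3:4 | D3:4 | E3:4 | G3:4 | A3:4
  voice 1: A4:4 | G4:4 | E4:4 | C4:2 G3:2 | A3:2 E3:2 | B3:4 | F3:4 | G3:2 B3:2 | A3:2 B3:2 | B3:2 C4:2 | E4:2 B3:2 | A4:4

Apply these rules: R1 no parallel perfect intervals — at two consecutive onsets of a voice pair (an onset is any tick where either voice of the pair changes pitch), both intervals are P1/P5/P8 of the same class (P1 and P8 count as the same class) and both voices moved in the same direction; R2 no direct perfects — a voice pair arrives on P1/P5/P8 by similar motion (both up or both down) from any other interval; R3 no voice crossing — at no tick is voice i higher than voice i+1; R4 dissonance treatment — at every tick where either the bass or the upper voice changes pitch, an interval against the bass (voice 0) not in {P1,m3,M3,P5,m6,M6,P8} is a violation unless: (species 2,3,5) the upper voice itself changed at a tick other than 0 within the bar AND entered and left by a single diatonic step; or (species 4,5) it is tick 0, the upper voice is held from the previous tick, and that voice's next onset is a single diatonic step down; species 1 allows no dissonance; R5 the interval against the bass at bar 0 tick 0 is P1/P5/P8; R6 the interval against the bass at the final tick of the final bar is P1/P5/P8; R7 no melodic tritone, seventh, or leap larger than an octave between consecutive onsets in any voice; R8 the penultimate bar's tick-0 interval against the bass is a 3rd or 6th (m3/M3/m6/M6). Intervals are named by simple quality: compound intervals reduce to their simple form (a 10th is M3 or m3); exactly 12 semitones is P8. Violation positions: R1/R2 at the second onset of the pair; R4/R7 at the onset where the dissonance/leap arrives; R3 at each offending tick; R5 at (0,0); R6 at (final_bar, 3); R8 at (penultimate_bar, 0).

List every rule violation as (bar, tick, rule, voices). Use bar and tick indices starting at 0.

(6, 0, R7, (1,))
(8, 0, R1, (0, 1))
(11, 0, R2, (0, 1))
(11, 0, R7, (1,))

bar 0: v0=A3 v1=A4 downbeat P8
bar 1: v0=B3 v1=G4 downbeat m6
bar 2: v0=G3 v1=E4 downbeat M6
bar 3: v0=E3 v1=C4 downbeat m6
bar 4: v0=C3 v1=A3 downbeat M6
bar 5: v0=B2 v1=B3 downbeat P8
bar 6: v0=D3 v1=F3 downbeat m3
bar 7: v0=E3 v1=G3 downbeat m3
bar 8: v0=D3 v1=A3 downbeat P5
bar 9: v0=E3 v1=B3 downbeat P5
bar 10: v0=G3 v1=E4 downbeat M6
bar 11: v0=A3 v1=A4 downbeat P8
  -> R7 @ bar 6 tick 0 v(1,): B3->F3 leap 6st
  -> R1 @ bar 8 tick 0 v(0, 1): E3/B3 P5 -> D3/A3 P5 similar
  -> R2 @ bar 11 tick 0 v(0, 1): G3/B3 M3 -> A3/A4 P8 similar
  -> R7 @ bar 11 tick 0 v(1,): B3->A4 leap 10st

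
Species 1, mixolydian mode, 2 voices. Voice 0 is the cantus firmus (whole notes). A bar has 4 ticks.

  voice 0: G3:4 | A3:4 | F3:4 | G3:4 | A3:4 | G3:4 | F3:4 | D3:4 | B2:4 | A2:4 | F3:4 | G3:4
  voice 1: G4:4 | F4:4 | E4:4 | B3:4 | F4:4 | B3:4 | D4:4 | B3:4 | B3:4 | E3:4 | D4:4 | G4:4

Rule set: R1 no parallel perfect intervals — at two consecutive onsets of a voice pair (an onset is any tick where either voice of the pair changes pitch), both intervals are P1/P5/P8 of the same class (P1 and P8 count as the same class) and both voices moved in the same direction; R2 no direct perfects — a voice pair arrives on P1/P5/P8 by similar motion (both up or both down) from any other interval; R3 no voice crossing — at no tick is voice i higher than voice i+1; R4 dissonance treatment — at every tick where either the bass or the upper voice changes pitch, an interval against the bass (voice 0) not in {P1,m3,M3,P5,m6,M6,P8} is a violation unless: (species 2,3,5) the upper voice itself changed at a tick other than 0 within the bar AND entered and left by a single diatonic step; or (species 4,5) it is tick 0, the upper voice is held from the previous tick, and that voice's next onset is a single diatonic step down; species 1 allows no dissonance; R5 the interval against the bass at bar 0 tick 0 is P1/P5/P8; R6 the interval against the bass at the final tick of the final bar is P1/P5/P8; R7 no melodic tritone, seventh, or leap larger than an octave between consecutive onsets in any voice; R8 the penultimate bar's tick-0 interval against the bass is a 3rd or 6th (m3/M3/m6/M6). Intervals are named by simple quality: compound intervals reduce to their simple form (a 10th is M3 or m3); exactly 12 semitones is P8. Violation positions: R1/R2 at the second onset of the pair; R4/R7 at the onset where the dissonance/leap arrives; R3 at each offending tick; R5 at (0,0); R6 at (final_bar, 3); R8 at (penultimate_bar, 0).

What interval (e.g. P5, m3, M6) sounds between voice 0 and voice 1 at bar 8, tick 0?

voice 0=B2 voice 1=B3 -> P8

P8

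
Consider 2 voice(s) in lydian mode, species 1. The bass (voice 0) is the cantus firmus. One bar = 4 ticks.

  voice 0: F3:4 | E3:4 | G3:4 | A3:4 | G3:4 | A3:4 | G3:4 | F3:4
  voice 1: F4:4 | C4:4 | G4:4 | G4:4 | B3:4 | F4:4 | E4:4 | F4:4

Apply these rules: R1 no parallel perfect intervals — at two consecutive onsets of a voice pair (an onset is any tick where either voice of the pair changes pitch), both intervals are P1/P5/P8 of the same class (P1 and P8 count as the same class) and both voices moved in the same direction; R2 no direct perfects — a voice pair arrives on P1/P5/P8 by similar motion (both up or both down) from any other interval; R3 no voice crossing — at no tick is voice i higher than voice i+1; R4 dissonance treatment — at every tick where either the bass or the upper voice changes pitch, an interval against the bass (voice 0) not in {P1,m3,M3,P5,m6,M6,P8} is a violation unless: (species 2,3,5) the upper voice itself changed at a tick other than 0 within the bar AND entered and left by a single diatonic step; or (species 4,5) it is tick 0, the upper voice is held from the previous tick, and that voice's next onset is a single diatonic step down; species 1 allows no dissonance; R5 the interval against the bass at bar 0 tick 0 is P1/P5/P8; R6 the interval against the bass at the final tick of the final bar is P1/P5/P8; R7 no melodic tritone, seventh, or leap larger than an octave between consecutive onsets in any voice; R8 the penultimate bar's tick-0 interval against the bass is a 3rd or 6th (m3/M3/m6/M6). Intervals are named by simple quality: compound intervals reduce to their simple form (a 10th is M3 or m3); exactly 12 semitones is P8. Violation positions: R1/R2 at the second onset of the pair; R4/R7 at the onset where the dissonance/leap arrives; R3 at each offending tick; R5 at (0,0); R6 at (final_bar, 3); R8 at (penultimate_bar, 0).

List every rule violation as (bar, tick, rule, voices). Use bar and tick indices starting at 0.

(2, 0, R2, (0, 1))
(3, 0, R4, (0, 1))
(5, 0, R7, (1,))

bar 0: v0=F3 v1=F4 downbeat P8
bar 1: v0=E3 v1=C4 downbeat m6
bar 2: v0=G3 v1=G4 downbeat P8
bar 3: v0=A3 v1=G4 downbeat m7
bar 4: v0=G3 v1=B3 downbeat M3
bar 5: v0=A3 v1=F4 downbeat m6
bar 6: v0=G3 v1=E4 downbeat M6
bar 7: v0=F3 v1=F4 downbeat P8
  -> R2 @ bar 2 tick 0 v(0, 1): E3/C4 m6 -> G3/G4 P8 similar
  -> R4 @ bar 3 tick 0 v(0, 1): A3/G4 m7 untreated
  -> R7 @ bar 5 tick 0 v(1,): B3->F4 leap 6st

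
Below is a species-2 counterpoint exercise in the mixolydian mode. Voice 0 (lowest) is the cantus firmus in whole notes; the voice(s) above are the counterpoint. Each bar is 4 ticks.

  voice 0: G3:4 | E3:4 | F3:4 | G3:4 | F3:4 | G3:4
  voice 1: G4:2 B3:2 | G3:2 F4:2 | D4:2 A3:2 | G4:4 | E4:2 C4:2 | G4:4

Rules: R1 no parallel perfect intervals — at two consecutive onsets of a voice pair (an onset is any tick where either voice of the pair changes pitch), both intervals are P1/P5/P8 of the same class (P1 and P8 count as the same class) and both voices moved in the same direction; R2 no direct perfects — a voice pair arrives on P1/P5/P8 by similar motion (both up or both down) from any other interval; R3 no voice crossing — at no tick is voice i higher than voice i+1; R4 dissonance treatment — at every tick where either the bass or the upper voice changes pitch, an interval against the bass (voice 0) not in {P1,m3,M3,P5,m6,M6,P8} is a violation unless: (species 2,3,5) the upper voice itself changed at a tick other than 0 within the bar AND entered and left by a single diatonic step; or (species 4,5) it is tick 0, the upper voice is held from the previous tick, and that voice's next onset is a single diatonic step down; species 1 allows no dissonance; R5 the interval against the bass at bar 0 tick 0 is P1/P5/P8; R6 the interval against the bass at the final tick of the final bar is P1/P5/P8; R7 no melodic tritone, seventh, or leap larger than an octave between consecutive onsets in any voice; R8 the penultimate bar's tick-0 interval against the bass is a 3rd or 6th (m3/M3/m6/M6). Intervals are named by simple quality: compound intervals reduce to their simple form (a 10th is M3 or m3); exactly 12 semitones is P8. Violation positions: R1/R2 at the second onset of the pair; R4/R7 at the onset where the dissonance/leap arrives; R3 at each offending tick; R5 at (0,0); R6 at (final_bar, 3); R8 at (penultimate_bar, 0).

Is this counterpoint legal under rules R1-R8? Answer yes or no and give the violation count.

bar 0: v0=G3 v1=G4 (P8)
bar 1: v0=E3 v1=G3 (m3)
bar 2: v0=F3 v1=D4 (M6)
bar 3: v0=G3 v1=G4 (P8)
bar 4: v0=F3 v1=E4 (M7)
bar 5: v0=G3 v1=G4 (P8)
  R4 @ bar1.2: E3/F4 m2 untreated
  R7 @ bar1.2: G3->F4 leap 10st
  R2 @ bar3.0: F3/A3 M3 -> G3/G4 P8 similar
  R7 @ bar3.0: A3->G4 leap 10st
  R4 @ bar4.0: F3/E4 M7 untreated
  R8 @ bar4.0: penult M7 not 3rd/6th
  R2 @ bar5.0: F3/C4 P5 -> G3/G4 P8 similar

No (7 violations)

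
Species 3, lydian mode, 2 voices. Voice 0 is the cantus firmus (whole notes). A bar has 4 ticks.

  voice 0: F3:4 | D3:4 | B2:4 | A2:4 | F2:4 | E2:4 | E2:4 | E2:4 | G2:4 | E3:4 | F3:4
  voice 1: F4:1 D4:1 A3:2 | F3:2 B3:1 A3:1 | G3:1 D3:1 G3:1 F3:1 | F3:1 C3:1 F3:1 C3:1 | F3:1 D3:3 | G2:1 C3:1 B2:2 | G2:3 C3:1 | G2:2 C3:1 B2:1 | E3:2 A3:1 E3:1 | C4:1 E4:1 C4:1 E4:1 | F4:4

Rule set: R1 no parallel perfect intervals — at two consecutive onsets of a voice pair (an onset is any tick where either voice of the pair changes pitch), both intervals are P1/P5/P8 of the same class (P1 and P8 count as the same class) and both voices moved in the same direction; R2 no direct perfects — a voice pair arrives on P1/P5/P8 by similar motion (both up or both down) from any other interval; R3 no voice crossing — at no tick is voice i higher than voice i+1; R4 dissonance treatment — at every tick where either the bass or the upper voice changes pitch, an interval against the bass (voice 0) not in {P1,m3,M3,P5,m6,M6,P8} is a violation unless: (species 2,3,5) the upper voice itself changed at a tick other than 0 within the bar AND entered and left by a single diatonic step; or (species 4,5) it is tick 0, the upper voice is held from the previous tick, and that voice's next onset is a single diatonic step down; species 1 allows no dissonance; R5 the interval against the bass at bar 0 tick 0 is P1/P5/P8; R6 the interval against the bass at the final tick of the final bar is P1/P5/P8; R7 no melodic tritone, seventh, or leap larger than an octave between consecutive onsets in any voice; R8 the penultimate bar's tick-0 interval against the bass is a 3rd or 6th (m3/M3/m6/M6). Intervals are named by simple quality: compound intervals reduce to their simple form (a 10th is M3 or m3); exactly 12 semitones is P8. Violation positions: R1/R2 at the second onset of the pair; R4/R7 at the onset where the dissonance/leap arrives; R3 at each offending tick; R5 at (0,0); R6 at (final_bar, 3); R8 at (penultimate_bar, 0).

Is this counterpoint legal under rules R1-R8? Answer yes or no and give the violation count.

bar 0: v0=F3 v1=F4 (P8)
bar 1: v0=D3 v1=F3 (m3)
bar 2: v0=B2 v1=G3 (m6)
bar 3: v0=A2 v1=F3 (m6)
bar 4: v0=F2 v1=F3 (P8)
bar 5: v0=E2 v1=G2 (m3)
bar 6: v0=E2 v1=G2 (m3)
bar 7: v0=E2 v1=G2 (m3)
bar 8: v0=G2 v1=E3 (M6)
bar 9: v0=E3 v1=C4 (m6)
bar 10: v0=F3 v1=F4 (P8)
  R7 @ bar1.2: F3->B3 leap 6st
  R4 @ bar2.3: B2/F3 TT untreated
  R4 @ bar8.2: G2/A3 M2 untreated
  R1 @ bar10.0: E3/E4 P8 -> F3/F4 P8 similar

No (4 violations)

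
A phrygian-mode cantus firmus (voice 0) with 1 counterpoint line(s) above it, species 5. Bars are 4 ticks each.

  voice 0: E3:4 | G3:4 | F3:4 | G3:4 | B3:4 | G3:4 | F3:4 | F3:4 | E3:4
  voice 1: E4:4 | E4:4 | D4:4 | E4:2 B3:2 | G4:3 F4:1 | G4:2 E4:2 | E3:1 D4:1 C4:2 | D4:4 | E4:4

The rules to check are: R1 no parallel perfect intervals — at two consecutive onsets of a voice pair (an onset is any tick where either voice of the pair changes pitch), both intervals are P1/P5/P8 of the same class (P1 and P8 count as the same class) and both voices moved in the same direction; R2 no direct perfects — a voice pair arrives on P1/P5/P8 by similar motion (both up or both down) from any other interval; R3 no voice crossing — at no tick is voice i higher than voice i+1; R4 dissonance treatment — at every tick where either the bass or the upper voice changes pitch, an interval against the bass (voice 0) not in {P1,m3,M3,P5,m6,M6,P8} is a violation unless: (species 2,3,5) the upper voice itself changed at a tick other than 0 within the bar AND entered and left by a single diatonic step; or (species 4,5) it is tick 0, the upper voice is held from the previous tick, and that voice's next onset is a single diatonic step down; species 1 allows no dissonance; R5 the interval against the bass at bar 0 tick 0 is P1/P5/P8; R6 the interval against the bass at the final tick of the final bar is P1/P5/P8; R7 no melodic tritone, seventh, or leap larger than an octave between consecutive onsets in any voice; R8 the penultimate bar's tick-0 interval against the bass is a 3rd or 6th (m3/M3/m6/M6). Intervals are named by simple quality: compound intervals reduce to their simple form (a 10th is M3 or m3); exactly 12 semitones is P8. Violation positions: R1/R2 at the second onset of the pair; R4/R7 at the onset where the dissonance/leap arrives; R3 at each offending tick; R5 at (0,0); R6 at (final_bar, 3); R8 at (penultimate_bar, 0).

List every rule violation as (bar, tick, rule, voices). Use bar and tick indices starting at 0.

bar 0: v0=E3 v1=E4 downbeat P8
bar 1: v0=G3 v1=E4 downbeat M6
bar 2: v0=F3 v1=D4 downbeat M6
bar 3: v0=G3 v1=E4 downbeat M6
bar 4: v0=B3 v1=G4 downbeat m6
bar 5: v0=G3 v1=G4 downbeat P8
bar 6: v0=F3 v1=E3 downbeat m2
bar 7: v0=F3 v1=D4 downbeat M6
bar 8: v0=E3 v1=E4 downbeat P8
  -> R3 @ bar 6 tick 0 v(0, 1): F3 above E3
  -> R4 @ bar 6 tick 0 v(0, 1): F3/E3 m2 untreated
  -> R7 @ bar 6 tick 1 v(1,): E3->D4 leap 10st

(6, 0, R3, (0, 1))
(6, 0, R4, (0, 1))
(6, 1, R7, (1,))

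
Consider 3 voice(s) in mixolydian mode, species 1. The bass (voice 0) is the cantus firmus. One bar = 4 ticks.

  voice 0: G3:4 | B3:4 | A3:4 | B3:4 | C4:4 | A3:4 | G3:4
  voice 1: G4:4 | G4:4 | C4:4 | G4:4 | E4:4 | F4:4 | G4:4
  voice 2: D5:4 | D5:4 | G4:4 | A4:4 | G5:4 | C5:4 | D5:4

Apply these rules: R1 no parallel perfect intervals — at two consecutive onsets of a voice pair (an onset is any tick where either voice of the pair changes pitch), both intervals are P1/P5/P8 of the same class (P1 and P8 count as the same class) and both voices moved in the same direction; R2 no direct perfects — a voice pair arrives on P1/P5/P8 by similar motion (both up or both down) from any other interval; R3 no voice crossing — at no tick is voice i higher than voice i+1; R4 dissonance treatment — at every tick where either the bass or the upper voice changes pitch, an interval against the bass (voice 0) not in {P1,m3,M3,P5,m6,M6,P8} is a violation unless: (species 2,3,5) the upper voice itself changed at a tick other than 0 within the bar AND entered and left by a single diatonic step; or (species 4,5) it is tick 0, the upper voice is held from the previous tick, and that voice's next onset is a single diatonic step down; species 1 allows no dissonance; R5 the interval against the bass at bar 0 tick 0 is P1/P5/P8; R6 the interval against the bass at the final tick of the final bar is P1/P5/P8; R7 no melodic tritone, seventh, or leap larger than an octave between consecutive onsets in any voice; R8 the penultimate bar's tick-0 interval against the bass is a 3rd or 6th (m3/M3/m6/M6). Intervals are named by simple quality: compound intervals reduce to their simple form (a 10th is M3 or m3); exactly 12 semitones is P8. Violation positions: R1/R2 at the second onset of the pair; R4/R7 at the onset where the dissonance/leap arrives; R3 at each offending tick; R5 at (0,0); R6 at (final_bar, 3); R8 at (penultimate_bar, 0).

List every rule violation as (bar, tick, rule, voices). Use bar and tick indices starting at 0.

bar 0: v0=G3 v1=G4 v2=D5 downbeat P5
bar 1: v0=B3 v1=G4 v2=D5 downbeat m3
bar 2: v0=A3 v1=C4 v2=G4 downbeat m7
bar 3: v0=B3 v1=G4 v2=A4 downbeat m7
bar 4: v0=C4 v1=E4 v2=G5 downbeat P5
bar 5: v0=A3 v1=F4 v2=C5 downbeat m3
bar 6: v0=G3 v1=G4 v2=D5 downbeat P5
  -> R1 @ bar 2 tick 0 v(1, 2): G4/D5 P5 -> C4/G4 P5 similar
  -> R4 @ bar 2 tick 0 v(0, 2): A3/G4 m7 untreated
  -> R4 @ bar 3 tick 0 v(0, 2): B3/A4 m7 untreated
  -> R2 @ bar 4 tick 0 v(0, 2): B3/A4 m7 -> C4/G5 P5 similar
  -> R7 @ bar 4 tick 0 v(2,): A4->G5 leap 10st
  -> R1 @ bar 6 tick 0 v(1, 2): F4/C5 P5 -> G4/D5 P5 similar

(2, 0, R1, (1, 2))
(2, 0, R4, (0, 2))
(3, 0, R4, (0, 2))
(4, 0, R2, (0, 2))
(4, 0, R7, (2,))
(6, 0, R1, (1, 2))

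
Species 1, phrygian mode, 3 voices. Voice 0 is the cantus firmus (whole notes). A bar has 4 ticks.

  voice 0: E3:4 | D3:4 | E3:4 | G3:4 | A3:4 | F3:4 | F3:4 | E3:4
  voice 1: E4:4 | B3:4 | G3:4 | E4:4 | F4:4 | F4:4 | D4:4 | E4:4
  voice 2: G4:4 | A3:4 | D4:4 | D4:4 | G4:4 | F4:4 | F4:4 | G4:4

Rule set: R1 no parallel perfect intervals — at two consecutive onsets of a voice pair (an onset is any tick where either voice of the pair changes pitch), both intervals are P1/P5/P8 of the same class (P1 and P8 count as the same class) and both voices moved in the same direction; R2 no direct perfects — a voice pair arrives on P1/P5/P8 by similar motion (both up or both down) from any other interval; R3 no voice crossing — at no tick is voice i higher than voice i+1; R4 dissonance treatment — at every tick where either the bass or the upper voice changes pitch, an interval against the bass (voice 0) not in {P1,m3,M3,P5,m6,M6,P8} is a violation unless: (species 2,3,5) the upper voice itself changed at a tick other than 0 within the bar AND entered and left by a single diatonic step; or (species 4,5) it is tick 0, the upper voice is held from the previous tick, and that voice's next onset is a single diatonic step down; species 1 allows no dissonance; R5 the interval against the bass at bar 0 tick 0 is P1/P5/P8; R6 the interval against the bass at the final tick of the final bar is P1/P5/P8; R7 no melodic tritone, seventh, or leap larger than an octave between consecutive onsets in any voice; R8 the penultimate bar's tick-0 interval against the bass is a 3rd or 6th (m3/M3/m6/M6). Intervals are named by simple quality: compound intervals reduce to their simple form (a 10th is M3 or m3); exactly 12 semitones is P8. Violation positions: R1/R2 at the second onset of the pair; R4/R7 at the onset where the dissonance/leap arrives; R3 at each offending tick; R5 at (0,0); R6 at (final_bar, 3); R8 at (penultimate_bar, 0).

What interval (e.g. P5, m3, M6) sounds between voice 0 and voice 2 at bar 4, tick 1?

m7

voice 0=A3 voice 2=G4 -> m7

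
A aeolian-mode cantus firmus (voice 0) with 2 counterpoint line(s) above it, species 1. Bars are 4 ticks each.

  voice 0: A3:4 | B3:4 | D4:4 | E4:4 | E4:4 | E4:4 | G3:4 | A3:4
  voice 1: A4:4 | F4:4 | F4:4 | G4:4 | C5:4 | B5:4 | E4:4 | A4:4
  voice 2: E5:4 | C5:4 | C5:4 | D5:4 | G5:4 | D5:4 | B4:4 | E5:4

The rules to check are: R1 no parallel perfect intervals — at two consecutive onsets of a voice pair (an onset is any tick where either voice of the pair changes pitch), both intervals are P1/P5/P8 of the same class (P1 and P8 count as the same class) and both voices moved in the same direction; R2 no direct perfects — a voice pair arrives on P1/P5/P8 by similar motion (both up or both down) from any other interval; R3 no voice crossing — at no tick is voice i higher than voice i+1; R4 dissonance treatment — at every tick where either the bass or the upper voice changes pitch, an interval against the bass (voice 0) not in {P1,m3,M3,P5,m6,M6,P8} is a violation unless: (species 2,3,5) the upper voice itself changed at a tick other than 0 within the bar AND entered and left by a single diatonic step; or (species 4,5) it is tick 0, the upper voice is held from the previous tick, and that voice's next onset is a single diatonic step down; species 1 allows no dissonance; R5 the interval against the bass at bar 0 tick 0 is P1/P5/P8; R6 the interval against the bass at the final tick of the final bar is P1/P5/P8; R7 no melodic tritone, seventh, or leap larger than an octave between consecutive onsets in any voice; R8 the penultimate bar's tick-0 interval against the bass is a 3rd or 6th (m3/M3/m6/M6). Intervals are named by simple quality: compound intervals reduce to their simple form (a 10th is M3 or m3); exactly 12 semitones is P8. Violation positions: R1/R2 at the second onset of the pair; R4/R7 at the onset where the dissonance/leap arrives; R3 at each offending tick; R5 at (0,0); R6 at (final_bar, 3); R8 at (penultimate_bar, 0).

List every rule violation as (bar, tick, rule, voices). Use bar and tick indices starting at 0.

bar 0: v0=A3 v1=A4 v2=E5 downbeat P5
bar 1: v0=B3 v1=F4 v2=C5 downbeat m2
bar 2: v0=D4 v1=F4 v2=C5 downbeat m7
bar 3: v0=E4 v1=G4 v2=D5 downbeat m7
bar 4: v0=E4 v1=C5 v2=G5 downbeat m3
bar 5: v0=E4 v1=B5 v2=D5 downbeat m7
bar 6: v0=G3 v1=E4 v2=B4 downbeat M3
bar 7: v0=A3 v1=A4 v2=E5 downbeat P5
  -> R1 @ bar 1 tick 0 v(1, 2): A4/E5 P5 -> F4/C5 P5 similar
  -> R4 @ bar 1 tick 0 v(0, 1): B3/F4 TT untreated
  -> R4 @ bar 1 tick 0 v(0, 2): B3/C5 m2 untreated
  -> R4 @ bar 2 tick 0 v(0, 2): D4/C5 m7 untreated
  -> R1 @ bar 3 tick 0 v(1, 2): F4/C5 P5 -> G4/D5 P5 similar
  -> R4 @ bar 3 tick 0 v(0, 2): E4/D5 m7 untreated
  -> R1 @ bar 4 tick 0 v(1, 2): G4/D5 P5 -> C5/G5 P5 similar
  -> R3 @ bar 5 tick 0 v(1, 2): B5 above D5
  -> R4 @ bar 5 tick 0 v(0, 2): E4/D5 m7 untreated
  -> R7 @ bar 5 tick 0 v(1,): C5->B5 leap 11st
  -> R3 @ bar 5 tick 1 v(1, 2): B5 above D5
  -> R3 @ bar 5 tick 2 v(1, 2): B5 above D5
  -> R3 @ bar 5 tick 3 v(1, 2): B5 above D5
  -> R2 @ bar 6 tick 0 v(1, 2): B5/D5 M6 -> E4/B4 P5 similar
  -> R7 @ bar 6 tick 0 v(1,): B5->E4 leap 19st
  -> R1 @ bar 7 tick 0 v(1, 2): E4/B4 P5 -> A4/E5 P5 similar
  -> R2 @ bar 7 tick 0 v(0, 1): G3/E4 M6 -> A3/A4 P8 similar
  -> R2 @ bar 7 tick 0 v(0, 2): G3/B4 M3 -> A3/E5 P5 similar

(1, 0, R1, (1, 2))
(1, 0, R4, (0, 1))
(1, 0, R4, (0, 2))
(2, 0, R4, (0, 2))
(3, 0, R1, (1, 2))
(3, 0, R4, (0, 2))
(4, 0, R1, (1, 2))
(5, 0, R3, (1, 2))
(5, 0, R4, (0, 2))
(5, 0, R7, (1,))
(5, 1, R3, (1, 2))
(5, 2, R3, (1, 2))
(5, 3, R3, (1, 2))
(6, 0, R2, (1, 2))
(6, 0, R7, (1,))
(7, 0, R1, (1, 2))
(7, 0, R2, (0, 1))
(7, 0, R2, (0, 2))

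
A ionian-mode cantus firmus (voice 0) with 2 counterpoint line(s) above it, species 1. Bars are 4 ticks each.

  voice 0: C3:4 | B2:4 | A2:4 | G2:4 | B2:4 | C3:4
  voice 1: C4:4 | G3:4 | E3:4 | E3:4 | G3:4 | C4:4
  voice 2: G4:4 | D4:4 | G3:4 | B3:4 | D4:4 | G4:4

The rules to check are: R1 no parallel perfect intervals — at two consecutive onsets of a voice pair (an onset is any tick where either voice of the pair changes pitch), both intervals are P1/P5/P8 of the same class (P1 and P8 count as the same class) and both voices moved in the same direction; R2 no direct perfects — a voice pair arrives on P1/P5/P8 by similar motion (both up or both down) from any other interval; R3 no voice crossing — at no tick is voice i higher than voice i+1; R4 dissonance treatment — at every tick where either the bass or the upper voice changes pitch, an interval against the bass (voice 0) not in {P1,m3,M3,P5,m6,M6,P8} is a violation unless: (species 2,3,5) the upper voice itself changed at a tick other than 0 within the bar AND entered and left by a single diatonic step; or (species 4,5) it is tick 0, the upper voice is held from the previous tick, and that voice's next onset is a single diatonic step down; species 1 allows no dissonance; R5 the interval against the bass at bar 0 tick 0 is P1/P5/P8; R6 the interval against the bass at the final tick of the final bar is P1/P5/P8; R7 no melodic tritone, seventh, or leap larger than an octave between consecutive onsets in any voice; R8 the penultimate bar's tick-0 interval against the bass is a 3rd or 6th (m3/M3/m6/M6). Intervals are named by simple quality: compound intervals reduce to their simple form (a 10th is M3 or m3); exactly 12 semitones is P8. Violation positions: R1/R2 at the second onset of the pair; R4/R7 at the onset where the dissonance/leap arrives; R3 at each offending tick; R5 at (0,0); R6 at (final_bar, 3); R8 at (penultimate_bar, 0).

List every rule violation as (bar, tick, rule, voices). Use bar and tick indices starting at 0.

bar 0: v0=C3 v1=C4 v2=G4 downbeat P5
bar 1: v0=B2 v1=G3 v2=D4 downbeat m3
bar 2: v0=A2 v1=E3 v2=G3 downbeat m7
bar 3: v0=G2 v1=E3 v2=B3 downbeat M3
bar 4: v0=B2 v1=G3 v2=D4 downbeat m3
bar 5: v0=C3 v1=C4 v2=G4 downbeat P5
  -> R1 @ bar 1 tick 0 v(1, 2): C4/G4 P5 -> G3/D4 P5 similar
  -> R2 @ bar 2 tick 0 v(0, 1): B2/G3 m6 -> A2/E3 P5 similar
  -> R4 @ bar 2 tick 0 v(0, 2): A2/G3 m7 untreated
  -> R1 @ bar 4 tick 0 v(1, 2): E3/B3 P5 -> G3/D4 P5 similar
  -> R1 @ bar 5 tick 0 v(1, 2): G3/D4 P5 -> C4/G4 P5 similar
  -> R2 @ bar 5 tick 0 v(0, 1): B2/G3 m6 -> C3/C4 P8 similar
  -> R2 @ bar 5 tick 0 v(0, 2): B2/D4 m3 -> C3/G4 P5 similar

(1, 0, R1, (1, 2))
(2, 0, R2, (0, 1))
(2, 0, R4, (0, 2))
(4, 0, R1, (1, 2))
(5, 0, R1, (1, 2))
(5, 0, R2, (0, 1))
(5, 0, R2, (0, 2))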